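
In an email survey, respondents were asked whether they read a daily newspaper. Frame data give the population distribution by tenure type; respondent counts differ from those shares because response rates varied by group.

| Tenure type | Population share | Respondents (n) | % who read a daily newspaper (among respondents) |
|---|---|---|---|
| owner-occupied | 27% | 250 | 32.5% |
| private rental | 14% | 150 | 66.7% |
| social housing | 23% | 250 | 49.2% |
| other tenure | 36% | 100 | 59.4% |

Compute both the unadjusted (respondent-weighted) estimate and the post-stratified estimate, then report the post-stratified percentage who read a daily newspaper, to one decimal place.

Without adjustment, the pooled respondent share is:
  (250/750)×32.5 + (150/750)×66.7 + (250/750)×49.2 + (100/750)×59.4 = 48.4933%
Post-stratified estimate weights by population shares:
  0.27×32.5 + 0.14×66.7 + 0.23×49.2 + 0.36×59.4 = 50.813%

50.8%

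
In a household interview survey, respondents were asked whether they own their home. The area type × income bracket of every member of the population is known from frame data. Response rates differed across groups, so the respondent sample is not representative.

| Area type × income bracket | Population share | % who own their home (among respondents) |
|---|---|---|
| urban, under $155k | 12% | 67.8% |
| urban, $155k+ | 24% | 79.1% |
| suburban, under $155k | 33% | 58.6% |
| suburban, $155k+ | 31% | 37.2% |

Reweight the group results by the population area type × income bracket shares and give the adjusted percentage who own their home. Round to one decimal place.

Weight each group's respondent value by its population share:
  urban, under $155k: 0.12 × 67.8 = 8.136
  urban, $155k+: 0.24 × 79.1 = 18.984
  suburban, under $155k: 0.33 × 58.6 = 19.338
  suburban, $155k+: 0.31 × 37.2 = 11.532
Post-stratified estimate = 57.99 → 58.0%.

58.0%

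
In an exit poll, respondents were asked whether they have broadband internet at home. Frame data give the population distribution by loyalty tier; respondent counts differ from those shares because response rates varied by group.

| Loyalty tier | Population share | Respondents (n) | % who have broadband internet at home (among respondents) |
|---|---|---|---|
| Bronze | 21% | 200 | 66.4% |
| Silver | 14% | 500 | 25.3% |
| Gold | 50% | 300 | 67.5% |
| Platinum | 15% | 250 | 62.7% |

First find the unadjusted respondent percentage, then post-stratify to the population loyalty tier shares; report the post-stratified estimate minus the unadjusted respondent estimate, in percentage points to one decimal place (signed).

+11.2 percentage points

Without adjustment, the pooled respondent share is:
  (200/1250)×66.4 + (500/1250)×25.3 + (300/1250)×67.5 + (250/1250)×62.7 = 49.484%
Reweighting by population loyalty tier shares:
  0.21×66.4 + 0.14×25.3 + 0.5×67.5 + 0.15×62.7 = 60.641%
Difference = 60.641 − 49.484 = 11.157 pp.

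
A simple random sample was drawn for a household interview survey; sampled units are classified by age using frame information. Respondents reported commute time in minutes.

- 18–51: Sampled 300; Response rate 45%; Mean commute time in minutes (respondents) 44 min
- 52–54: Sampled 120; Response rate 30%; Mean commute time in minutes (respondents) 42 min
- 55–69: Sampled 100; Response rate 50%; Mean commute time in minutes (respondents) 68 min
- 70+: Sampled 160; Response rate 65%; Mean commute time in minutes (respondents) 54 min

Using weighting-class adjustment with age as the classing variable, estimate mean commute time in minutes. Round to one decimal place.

49.5

With weight = n_sampled/n_responded per class, the weighted class total is n_sampled:
  18–51: 300 × 44 = 13,200
  52–54: 120 × 42 = 5040
  55–69: 100 × 68 = 6800
  70+: 160 × 54 = 8640
Adjusted estimate = 33,680 / 680 = 49.5294 → 49.5.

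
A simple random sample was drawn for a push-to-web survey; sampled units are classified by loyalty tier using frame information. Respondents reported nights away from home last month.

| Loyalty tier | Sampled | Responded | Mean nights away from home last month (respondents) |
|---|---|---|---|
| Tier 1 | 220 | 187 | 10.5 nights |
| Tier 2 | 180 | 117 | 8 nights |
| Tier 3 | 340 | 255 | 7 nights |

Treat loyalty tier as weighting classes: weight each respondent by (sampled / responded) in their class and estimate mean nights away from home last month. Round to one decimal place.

Response rates by class: Tier 1 187/220 = 85%, Tier 2 117/180 = 65%, Tier 3 255/340 = 75%.
Inverse-response-rate weighting restores each class to its sampled count, so class totals weight by n_sampled:
  Tier 1: 220 × 10.5 = 2310
  Tier 2: 180 × 8 = 1440
  Tier 3: 340 × 7 = 2380
Adjusted estimate = 6130 / 740 = 8.28378 → 8.3.

8.3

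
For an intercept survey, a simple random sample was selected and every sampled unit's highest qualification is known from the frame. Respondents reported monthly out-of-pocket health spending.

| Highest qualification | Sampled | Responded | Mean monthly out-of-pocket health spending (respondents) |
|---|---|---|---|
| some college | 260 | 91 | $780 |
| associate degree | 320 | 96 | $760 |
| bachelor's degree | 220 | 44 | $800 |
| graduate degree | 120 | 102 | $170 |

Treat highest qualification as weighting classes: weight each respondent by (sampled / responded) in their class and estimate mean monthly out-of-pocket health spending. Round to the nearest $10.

Response rates by class: some college 91/260 = 35%, associate degree 96/320 = 30%, bachelor's degree 44/220 = 20%, graduate degree 102/120 = 85%.
Inverse-response-rate weighting restores each class to its sampled count, so class totals weight by n_sampled:
  some college: 260 × 780 = 202,800
  associate degree: 320 × 760 = 243,200
  bachelor's degree: 220 × 800 = 176,000
  graduate degree: 120 × 170 = 20,400
Adjusted estimate = 642,400 / 920 = 698.261 → $700.

$700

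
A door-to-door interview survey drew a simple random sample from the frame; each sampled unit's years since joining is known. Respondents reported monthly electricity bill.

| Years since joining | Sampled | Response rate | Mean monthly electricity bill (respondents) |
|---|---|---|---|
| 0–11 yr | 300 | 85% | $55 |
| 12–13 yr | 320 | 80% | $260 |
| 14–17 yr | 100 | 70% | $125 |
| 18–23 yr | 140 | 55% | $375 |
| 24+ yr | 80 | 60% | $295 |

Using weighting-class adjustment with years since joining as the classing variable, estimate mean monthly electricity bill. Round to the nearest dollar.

With weight = n_sampled/n_responded per class, the weighted class total is n_sampled:
  0–11 yr: 300 × 55 = 16,500
  12–13 yr: 320 × 260 = 83,200
  14–17 yr: 100 × 125 = 12,500
  18–23 yr: 140 × 375 = 52,500
  24+ yr: 80 × 295 = 23,600
Adjusted estimate = 188,300 / 940 = 200.319 → $200.

$200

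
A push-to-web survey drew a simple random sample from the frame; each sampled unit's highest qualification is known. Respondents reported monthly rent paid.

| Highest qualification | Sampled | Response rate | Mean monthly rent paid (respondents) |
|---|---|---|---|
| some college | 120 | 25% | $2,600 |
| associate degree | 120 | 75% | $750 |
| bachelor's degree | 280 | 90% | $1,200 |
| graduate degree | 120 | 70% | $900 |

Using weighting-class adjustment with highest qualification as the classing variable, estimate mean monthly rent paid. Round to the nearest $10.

Each respondent's weight = sampled/responded in their class; summing within a class gives n_sampled, so:
  some college: 120 × 2600 = 312,000
  associate degree: 120 × 750 = 90,000
  bachelor's degree: 280 × 1200 = 336,000
  graduate degree: 120 × 900 = 108,000
Adjusted estimate = 846,000 / 640 = 1321.88 → $1,320.

$1,320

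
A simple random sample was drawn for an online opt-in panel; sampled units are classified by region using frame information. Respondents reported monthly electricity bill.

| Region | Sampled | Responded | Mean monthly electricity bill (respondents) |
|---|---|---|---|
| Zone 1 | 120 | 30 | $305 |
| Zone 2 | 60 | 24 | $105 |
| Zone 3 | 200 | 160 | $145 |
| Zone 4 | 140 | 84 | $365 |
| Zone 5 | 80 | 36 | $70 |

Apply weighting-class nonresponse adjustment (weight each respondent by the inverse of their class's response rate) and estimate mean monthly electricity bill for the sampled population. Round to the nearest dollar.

$214

Response rates by class: Zone 1 30/120 = 25%, Zone 2 24/60 = 40%, Zone 3 160/200 = 80%, Zone 4 84/140 = 60%, Zone 5 36/80 = 45%.
Each respondent's weight = sampled/responded in their class; summing within a class gives n_sampled, so:
  Zone 1: 120 × 305 = 36,600
  Zone 2: 60 × 105 = 6300
  Zone 3: 200 × 145 = 29,000
  Zone 4: 140 × 365 = 51,100
  Zone 5: 80 × 70 = 5600
Adjusted estimate = 128,600 / 600 = 214.333 → $214.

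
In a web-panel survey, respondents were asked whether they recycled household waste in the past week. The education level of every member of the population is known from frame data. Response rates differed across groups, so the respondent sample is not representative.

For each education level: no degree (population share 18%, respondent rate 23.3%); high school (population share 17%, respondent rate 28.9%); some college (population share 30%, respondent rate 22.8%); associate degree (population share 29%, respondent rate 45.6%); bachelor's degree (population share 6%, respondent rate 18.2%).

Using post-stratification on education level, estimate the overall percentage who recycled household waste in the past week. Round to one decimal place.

30.3%

Post-stratification weights by population share, not respondent share:
  no degree: 0.18 × 23.3 = 4.194
  high school: 0.17 × 28.9 = 4.913
  some college: 0.3 × 22.8 = 6.84
  associate degree: 0.29 × 45.6 = 13.224
  bachelor's degree: 0.06 × 18.2 = 1.092
Post-stratified estimate = 30.263 → 30.3%.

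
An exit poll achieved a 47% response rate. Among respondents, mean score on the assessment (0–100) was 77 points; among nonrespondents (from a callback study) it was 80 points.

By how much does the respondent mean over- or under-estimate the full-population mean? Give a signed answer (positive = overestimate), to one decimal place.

-1.6

Nonresponse fraction = 1 − 0.47 = 0.53.
Bias = (nonresponse fraction) × (respondent mean − nonrespondent mean)
     = 0.53 × (77 − 80) = 0.53 × -3 = -1.59.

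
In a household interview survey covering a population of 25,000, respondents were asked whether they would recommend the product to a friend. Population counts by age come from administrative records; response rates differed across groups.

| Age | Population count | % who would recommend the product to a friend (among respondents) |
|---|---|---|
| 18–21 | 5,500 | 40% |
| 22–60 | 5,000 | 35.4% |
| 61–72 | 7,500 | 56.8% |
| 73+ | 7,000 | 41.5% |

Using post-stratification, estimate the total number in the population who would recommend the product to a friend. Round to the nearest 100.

11,100

Estimated count per cell = population count × respondent percentage:
  18–21: 5,500 × 40% = 2200
  22–60: 5,000 × 35.4% = 1770
  61–72: 7,500 × 56.8% = 4260
  73+: 7,000 × 41.5% = 2905
Estimated total = 11,135 → 11,100.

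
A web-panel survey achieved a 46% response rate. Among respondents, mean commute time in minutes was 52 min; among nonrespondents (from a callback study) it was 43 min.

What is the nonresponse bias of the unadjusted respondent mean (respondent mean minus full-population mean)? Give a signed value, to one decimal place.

+4.9

Nonresponse fraction = 1 − 0.46 = 0.54.
Bias = (nonresponse fraction) × (respondent mean − nonrespondent mean)
     = 0.54 × (52 − 43) = 0.54 × 9 = 4.86.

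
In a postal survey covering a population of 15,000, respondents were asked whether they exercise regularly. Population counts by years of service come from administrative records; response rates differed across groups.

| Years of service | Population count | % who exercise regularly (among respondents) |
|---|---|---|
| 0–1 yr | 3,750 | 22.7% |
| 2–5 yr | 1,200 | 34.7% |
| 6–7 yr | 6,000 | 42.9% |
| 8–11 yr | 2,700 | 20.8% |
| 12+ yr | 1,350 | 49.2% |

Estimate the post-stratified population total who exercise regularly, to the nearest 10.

Each cell contributes its population count × the respondent rate:
  0–1 yr: 3,750 × 22.7% = 851.25
  2–5 yr: 1,200 × 34.7% = 416.4
  6–7 yr: 6,000 × 42.9% = 2574
  8–11 yr: 2,700 × 20.8% = 561.6
  12+ yr: 1,350 × 49.2% = 664.2
Estimated total = 5067.45 → 5,070.

5,070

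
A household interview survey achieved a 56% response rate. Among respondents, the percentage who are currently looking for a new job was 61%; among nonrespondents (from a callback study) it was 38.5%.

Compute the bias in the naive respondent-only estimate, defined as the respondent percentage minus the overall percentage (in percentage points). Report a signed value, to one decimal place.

+9.9 percentage points

Nonresponse fraction = 1 − 0.56 = 0.44.
Bias = (nonresponse fraction) × (respondent percentage − nonrespondent percentage)
     = 0.44 × (61 − 38.5) = 0.44 × 22.5 = 9.9.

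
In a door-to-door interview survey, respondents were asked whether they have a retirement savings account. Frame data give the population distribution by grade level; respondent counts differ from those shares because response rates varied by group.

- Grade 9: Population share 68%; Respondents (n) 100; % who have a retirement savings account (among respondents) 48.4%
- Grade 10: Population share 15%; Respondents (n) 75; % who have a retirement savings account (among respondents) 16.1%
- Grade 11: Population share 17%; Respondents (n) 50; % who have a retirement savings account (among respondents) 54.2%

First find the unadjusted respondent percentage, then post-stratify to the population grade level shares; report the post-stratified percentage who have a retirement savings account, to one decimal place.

44.5%

Naive respondent-only estimate (weights = respondent counts):
  (100/225)×48.4 + (75/225)×16.1 + (50/225)×54.2 = 38.9222%
Post-stratified estimate weights by population shares:
  0.68×48.4 + 0.15×16.1 + 0.17×54.2 = 44.541%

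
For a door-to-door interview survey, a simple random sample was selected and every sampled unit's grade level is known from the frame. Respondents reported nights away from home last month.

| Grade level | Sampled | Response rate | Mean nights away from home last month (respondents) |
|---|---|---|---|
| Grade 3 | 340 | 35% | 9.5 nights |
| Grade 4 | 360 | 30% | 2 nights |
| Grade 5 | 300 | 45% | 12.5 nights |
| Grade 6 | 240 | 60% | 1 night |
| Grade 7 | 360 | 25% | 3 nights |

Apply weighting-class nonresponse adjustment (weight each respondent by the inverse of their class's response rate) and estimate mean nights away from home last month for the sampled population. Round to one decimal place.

5.6

Weighting each respondent by the inverse class response rate inflates each class back to its sampled size, so the class weight is n_sampled:
  Grade 3: 340 × 9.5 = 3230
  Grade 4: 360 × 2 = 720
  Grade 5: 300 × 12.5 = 3750
  Grade 6: 240 × 1 = 240
  Grade 7: 360 × 3 = 1080
Adjusted estimate = 9020 / 1,600 = 5.6375 → 5.6.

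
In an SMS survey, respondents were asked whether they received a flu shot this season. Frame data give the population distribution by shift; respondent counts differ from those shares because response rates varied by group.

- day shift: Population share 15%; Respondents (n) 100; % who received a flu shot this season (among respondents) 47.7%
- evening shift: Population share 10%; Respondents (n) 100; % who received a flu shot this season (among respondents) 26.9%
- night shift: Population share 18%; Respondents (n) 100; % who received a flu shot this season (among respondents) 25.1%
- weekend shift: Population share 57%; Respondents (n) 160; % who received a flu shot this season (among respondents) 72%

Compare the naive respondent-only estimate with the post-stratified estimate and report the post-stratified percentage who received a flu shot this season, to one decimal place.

55.4%

Naive respondent-only estimate (weights = respondent counts):
  (100/460)×47.7 + (100/460)×26.9 + (100/460)×25.1 + (160/460)×72 = 46.7174%
Reweighting by population shift shares:
  0.15×47.7 + 0.1×26.9 + 0.18×25.1 + 0.57×72 = 55.403%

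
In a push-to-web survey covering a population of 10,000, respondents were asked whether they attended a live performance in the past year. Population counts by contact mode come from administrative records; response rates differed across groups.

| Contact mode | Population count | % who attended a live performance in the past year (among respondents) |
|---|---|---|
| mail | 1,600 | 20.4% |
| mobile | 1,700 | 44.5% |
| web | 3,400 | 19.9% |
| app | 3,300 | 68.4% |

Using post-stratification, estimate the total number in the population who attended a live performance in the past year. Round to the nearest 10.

Estimated count per cell = population count × respondent percentage:
  mail: 1,600 × 20.4% = 326.4
  mobile: 1,700 × 44.5% = 756.5
  web: 3,400 × 19.9% = 676.6
  app: 3,300 × 68.4% = 2257.2
Estimated total = 4016.7 → 4,020.

4,020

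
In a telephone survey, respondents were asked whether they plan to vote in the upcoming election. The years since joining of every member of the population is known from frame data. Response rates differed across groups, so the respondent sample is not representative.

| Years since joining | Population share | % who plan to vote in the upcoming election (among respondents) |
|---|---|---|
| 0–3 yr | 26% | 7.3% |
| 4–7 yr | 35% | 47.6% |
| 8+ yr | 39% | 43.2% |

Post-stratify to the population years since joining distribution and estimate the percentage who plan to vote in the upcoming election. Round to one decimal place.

35.4%

Each cell contributes population-share × respondent value:
  0–3 yr: 0.26 × 7.3 = 1.898
  4–7 yr: 0.35 × 47.6 = 16.66
  8+ yr: 0.39 × 43.2 = 16.848
Post-stratified estimate = 35.406 → 35.4%.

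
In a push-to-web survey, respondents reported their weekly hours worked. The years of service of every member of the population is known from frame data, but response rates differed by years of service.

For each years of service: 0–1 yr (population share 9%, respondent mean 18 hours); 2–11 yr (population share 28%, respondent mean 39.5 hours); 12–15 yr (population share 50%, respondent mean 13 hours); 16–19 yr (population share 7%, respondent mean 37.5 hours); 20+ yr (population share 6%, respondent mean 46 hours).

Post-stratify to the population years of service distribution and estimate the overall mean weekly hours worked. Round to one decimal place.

Each cell contributes population-share × respondent value:
  0–1 yr: 0.09 × 18 = 1.62
  2–11 yr: 0.28 × 39.5 = 11.06
  12–15 yr: 0.5 × 13 = 6.5
  16–19 yr: 0.07 × 37.5 = 2.625
  20+ yr: 0.06 × 46 = 2.76
Post-stratified estimate = 24.565 → 24.6.

24.6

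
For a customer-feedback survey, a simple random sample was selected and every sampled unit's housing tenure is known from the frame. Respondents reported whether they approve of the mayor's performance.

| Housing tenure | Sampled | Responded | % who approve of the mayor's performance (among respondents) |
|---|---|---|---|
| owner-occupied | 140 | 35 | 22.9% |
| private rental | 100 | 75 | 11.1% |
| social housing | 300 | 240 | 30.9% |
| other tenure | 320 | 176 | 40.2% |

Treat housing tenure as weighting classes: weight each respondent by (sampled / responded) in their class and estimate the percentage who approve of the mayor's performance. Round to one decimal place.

Response rates by class: owner-occupied 35/140 = 25%, private rental 75/100 = 75%, social housing 240/300 = 80%, other tenure 176/320 = 55%.
Inverse-response-rate weighting restores each class to its sampled count, so class totals weight by n_sampled:
  owner-occupied: 140 × 22.9 = 3206
  private rental: 100 × 11.1 = 1110
  social housing: 300 × 30.9 = 9270
  other tenure: 320 × 40.2 = 12,864
Adjusted estimate = 26,450 / 860 = 30.7558 → 30.8%.

30.8%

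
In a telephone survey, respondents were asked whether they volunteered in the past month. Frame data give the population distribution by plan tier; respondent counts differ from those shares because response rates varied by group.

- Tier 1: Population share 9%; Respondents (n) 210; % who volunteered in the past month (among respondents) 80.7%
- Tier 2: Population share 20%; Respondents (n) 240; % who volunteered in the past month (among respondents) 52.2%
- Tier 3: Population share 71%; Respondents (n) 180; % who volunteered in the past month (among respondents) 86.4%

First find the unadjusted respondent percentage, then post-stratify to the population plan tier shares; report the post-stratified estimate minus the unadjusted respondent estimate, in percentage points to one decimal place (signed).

Without adjustment, the pooled respondent share is:
  (210/630)×80.7 + (240/630)×52.2 + (180/630)×86.4 = 71.4714%
Reweighting by population plan tier shares:
  0.09×80.7 + 0.2×52.2 + 0.71×86.4 = 79.047%
Difference = 79.047 − 71.4714 = 7.5756 pp.

+7.6 percentage points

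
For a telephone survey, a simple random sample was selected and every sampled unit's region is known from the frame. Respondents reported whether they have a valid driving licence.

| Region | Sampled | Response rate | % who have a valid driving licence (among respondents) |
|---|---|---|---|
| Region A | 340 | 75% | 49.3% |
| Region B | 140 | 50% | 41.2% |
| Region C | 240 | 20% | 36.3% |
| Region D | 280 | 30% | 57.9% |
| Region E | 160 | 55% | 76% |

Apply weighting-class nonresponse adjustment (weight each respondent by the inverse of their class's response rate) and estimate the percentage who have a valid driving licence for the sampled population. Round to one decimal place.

51.4%

Weighting each respondent by the inverse class response rate inflates each class back to its sampled size, so the class weight is n_sampled:
  Region A: 340 × 49.3 = 16,762
  Region B: 140 × 41.2 = 5768
  Region C: 240 × 36.3 = 8712
  Region D: 280 × 57.9 = 16,212
  Region E: 160 × 76 = 12,160
Adjusted estimate = 59,614 / 1,160 = 51.3914 → 51.4%.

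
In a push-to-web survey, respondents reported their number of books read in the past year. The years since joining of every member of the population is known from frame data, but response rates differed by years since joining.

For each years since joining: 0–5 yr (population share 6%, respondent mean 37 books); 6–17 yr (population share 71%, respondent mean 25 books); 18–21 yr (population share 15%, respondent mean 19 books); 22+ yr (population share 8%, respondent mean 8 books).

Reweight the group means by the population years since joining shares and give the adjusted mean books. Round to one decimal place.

23.5

Post-stratification weights by population share, not respondent share:
  0–5 yr: 0.06 × 37 = 2.22
  6–17 yr: 0.71 × 25 = 17.75
  18–21 yr: 0.15 × 19 = 2.85
  22+ yr: 0.08 × 8 = 0.64
Post-stratified estimate = 23.46 → 23.5.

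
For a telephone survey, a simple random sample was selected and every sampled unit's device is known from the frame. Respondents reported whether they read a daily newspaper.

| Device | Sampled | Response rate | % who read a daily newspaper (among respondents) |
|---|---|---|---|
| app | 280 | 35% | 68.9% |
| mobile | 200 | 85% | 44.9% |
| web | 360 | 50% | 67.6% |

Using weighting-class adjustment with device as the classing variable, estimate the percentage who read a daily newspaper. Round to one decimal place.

Each respondent's weight = sampled/responded in their class; summing within a class gives n_sampled, so:
  app: 280 × 68.9 = 19,292
  mobile: 200 × 44.9 = 8980
  web: 360 × 67.6 = 24336
Adjusted estimate = 52,608 / 840 = 62.6286 → 62.6%.

62.6%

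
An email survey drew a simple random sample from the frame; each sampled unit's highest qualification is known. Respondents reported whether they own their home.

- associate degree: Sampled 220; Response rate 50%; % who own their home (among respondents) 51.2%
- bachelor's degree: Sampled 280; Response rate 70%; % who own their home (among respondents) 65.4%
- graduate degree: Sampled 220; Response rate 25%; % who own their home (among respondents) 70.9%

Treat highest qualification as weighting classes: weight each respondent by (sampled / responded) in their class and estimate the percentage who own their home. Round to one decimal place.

62.7%

Inverse-response-rate weighting restores each class to its sampled count, so class totals weight by n_sampled:
  associate degree: 220 × 51.2 = 11,264
  bachelor's degree: 280 × 65.4 = 18,312
  graduate degree: 220 × 70.9 = 15598
Adjusted estimate = 45,174 / 720 = 62.7417 → 62.7%.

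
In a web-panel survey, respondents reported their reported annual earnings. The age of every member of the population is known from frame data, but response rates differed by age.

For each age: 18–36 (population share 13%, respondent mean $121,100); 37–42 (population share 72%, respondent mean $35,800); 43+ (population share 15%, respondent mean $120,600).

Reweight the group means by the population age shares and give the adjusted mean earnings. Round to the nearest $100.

Each cell contributes population-share × respondent value:
  18–36: 0.13 × 121,100 = 15,743
  37–42: 0.72 × 35,800 = 25,776
  43+: 0.15 × 120,600 = 18,090
Post-stratified estimate = 59,609 → $59,600.

$59,600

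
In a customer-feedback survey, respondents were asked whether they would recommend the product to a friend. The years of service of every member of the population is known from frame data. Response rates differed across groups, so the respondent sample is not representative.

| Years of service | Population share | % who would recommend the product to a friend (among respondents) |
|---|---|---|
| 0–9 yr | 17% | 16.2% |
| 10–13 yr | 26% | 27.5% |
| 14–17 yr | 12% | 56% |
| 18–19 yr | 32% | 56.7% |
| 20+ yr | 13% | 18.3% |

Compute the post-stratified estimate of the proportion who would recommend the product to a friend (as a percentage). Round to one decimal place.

37.1%

Each cell contributes population-share × respondent value:
  0–9 yr: 0.17 × 16.2 = 2.754
  10–13 yr: 0.26 × 27.5 = 7.15
  14–17 yr: 0.12 × 56 = 6.72
  18–19 yr: 0.32 × 56.7 = 18.144
  20+ yr: 0.13 × 18.3 = 2.379
Post-stratified estimate = 37.147 → 37.1%.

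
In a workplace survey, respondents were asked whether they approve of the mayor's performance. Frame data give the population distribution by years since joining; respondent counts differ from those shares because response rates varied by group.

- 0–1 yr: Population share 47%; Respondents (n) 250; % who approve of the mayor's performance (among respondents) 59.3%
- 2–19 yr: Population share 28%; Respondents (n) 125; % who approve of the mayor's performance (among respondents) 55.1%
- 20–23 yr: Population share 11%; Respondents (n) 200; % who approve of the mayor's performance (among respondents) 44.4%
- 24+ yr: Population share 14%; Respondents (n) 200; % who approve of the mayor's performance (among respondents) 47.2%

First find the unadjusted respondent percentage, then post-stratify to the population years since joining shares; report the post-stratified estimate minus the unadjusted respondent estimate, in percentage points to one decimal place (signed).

+3.1 percentage points

Unadjusted (pooled respondent) estimate weights by respondent counts:
  (250/775)×59.3 + (125/775)×55.1 + (200/775)×44.4 + (200/775)×47.2 = 51.6548%
Post-stratified estimate weights by population shares:
  0.47×59.3 + 0.28×55.1 + 0.11×44.4 + 0.14×47.2 = 54.791%
Difference = 54.791 − 51.6548 = 3.1362 pp.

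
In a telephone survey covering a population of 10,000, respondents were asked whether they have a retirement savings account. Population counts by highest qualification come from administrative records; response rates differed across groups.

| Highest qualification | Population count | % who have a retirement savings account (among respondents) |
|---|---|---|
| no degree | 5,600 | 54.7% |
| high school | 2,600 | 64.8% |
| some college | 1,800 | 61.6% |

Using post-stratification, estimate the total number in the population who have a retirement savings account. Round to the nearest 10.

Estimated count per cell = population count × respondent percentage:
  no degree: 5,600 × 54.7% = 3063.2
  high school: 2,600 × 64.8% = 1684.8
  some college: 1,800 × 61.6% = 1108.8
Estimated total = 5856.8 → 5,860.

5,860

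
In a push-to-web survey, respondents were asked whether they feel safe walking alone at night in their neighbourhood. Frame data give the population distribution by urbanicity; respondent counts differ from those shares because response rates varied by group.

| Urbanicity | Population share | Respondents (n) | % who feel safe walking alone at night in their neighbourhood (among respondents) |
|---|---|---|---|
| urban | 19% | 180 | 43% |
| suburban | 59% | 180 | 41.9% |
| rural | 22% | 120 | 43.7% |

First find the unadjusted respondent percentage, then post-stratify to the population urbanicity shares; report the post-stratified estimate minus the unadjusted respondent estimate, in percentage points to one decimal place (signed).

-0.3 percentage points

Naive respondent-only estimate (weights = respondent counts):
  (180/480)×43 + (180/480)×41.9 + (120/480)×43.7 = 42.7625%
Post-stratified estimate weights by population shares:
  0.19×43 + 0.59×41.9 + 0.22×43.7 = 42.505%
Difference = 42.505 − 42.7625 = -0.2575 pp.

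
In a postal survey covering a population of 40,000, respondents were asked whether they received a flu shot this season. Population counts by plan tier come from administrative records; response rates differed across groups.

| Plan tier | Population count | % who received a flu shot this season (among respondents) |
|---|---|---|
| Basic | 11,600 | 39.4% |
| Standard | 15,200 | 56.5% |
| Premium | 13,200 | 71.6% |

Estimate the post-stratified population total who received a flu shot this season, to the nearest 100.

Each cell contributes its population count × the respondent rate:
  Basic: 11,600 × 39.4% = 4570.4
  Standard: 15,200 × 56.5% = 8588
  Premium: 13,200 × 71.6% = 9451.2
Estimated total = 22609.6 → 22,600.

22,600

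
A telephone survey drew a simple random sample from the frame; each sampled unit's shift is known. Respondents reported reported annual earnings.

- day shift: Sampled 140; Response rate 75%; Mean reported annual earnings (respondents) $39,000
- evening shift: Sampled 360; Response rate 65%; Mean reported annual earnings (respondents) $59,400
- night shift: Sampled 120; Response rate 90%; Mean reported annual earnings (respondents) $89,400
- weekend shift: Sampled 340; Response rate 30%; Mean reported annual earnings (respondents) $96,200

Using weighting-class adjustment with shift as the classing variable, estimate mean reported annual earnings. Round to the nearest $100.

Inverse-response-rate weighting restores each class to its sampled count, so class totals weight by n_sampled:
  day shift: 140 × 39,000 = 5,460,000
  evening shift: 360 × 59,400 = 21,384,000
  night shift: 120 × 89,400 = 10,728,000
  weekend shift: 340 × 96,200 = 32,708,000
Adjusted estimate = 70,280,000 / 960 = 73208.3 → $73,200.

$73,200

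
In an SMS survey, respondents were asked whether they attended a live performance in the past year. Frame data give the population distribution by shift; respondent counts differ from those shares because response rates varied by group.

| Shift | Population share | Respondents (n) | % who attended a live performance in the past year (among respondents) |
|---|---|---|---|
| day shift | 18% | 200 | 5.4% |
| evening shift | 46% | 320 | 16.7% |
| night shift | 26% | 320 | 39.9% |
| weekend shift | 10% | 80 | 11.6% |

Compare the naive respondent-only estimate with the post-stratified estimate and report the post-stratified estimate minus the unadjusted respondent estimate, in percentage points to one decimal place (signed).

Without adjustment, the pooled respondent share is:
  (200/920)×5.4 + (320/920)×16.7 + (320/920)×39.9 + (80/920)×11.6 = 21.8696%
Post-stratifying to population shares instead:
  0.18×5.4 + 0.46×16.7 + 0.26×39.9 + 0.1×11.6 = 20.188%
Difference = 20.188 − 21.8696 = -1.6816 pp.

-1.7 percentage points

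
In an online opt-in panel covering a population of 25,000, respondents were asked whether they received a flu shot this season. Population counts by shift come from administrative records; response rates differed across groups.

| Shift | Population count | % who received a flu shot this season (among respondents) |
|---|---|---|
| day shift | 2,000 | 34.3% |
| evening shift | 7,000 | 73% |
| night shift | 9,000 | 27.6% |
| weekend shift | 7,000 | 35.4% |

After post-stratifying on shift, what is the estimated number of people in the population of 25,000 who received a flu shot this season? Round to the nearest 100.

Estimated count per cell = population count × respondent percentage:
  day shift: 2,000 × 34.3% = 686
  evening shift: 7,000 × 73% = 5110
  night shift: 9,000 × 27.6% = 2484
  weekend shift: 7,000 × 35.4% = 2478
Estimated total = 10,758 → 10,800.

10,800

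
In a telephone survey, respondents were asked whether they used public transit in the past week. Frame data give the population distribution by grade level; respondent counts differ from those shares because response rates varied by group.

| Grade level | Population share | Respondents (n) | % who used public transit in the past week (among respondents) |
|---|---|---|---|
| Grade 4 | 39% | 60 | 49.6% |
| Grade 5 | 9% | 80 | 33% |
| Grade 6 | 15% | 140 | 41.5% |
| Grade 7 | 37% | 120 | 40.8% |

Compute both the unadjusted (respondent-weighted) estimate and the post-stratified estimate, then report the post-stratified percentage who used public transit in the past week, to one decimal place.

Naive respondent-only estimate (weights = respondent counts):
  (60/400)×49.6 + (80/400)×33 + (140/400)×41.5 + (120/400)×40.8 = 40.805%
Post-stratifying to population shares instead:
  0.39×49.6 + 0.09×33 + 0.15×41.5 + 0.37×40.8 = 43.635%

43.6%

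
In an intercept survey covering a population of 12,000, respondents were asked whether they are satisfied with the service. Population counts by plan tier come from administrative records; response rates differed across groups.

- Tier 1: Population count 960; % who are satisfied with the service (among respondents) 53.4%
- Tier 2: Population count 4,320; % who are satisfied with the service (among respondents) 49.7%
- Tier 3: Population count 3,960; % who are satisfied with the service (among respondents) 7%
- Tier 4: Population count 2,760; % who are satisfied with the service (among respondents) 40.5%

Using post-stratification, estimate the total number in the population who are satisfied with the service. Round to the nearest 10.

Each cell contributes its population count × the respondent rate:
  Tier 1: 960 × 53.4% = 512.64
  Tier 2: 4,320 × 49.7% = 2147.04
  Tier 3: 3,960 × 7% = 277.2
  Tier 4: 2,760 × 40.5% = 1117.8
Estimated total = 4054.68 → 4,050.

4,050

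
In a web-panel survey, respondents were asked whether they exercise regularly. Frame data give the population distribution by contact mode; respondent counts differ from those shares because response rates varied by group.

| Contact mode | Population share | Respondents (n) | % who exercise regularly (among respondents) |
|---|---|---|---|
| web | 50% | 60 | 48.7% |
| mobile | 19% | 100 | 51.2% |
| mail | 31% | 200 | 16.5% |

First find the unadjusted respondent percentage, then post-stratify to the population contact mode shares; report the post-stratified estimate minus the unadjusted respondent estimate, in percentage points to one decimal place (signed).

Without adjustment, the pooled respondent share is:
  (60/360)×48.7 + (100/360)×51.2 + (200/360)×16.5 = 31.5056%
Post-stratified estimate weights by population shares:
  0.5×48.7 + 0.19×51.2 + 0.31×16.5 = 39.193%
Difference = 39.193 − 31.5056 = 7.6874 pp.

+7.7 percentage points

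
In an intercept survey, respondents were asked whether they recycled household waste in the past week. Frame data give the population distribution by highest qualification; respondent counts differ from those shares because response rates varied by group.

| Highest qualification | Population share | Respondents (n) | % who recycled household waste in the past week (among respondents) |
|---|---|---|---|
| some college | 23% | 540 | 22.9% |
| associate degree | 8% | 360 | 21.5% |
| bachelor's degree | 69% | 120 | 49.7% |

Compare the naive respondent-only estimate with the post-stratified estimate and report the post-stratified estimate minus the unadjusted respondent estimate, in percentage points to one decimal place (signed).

Naive respondent-only estimate (weights = respondent counts):
  (540/1020)×22.9 + (360/1020)×21.5 + (120/1020)×49.7 = 25.5588%
Reweighting by population highest qualification shares:
  0.23×22.9 + 0.08×21.5 + 0.69×49.7 = 41.28%
Difference = 41.28 − 25.5588 = 15.7212 pp.

+15.7 percentage points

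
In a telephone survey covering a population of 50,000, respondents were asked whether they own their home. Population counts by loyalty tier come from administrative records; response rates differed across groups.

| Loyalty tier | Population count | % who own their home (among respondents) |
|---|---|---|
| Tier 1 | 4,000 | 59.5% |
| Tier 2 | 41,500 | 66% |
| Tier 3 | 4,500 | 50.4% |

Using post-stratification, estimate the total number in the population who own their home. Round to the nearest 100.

32,000

Each cell contributes its population count × the respondent rate:
  Tier 1: 4,000 × 59.5% = 2380
  Tier 2: 41,500 × 66% = 27,390
  Tier 3: 4,500 × 50.4% = 2268
Estimated total = 32,038 → 32,000.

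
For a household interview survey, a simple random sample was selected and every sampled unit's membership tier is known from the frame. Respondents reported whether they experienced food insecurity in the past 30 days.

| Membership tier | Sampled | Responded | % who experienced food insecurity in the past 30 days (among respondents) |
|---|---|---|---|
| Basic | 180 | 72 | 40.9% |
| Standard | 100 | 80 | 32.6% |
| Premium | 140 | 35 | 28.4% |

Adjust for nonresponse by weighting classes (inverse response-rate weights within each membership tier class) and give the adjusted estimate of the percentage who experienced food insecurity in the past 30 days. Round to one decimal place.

Class response rates: Basic 72/180 = 40%, Standard 80/100 = 80%, Premium 35/140 = 25%.
With weight = n_sampled/n_responded per class, the weighted class total is n_sampled:
  Basic: 180 × 40.9 = 7362
  Standard: 100 × 32.6 = 3260
  Premium: 140 × 28.4 = 3976
Adjusted estimate = 14,598 / 420 = 34.7571 → 34.8%.

34.8%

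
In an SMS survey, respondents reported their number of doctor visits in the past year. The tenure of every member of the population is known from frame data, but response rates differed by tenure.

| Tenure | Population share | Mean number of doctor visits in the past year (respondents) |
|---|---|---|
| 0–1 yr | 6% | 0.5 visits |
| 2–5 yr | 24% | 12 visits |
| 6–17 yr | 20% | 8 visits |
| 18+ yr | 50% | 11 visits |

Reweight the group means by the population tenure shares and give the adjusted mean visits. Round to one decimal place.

Reweight to the known tenure distribution:
  0–1 yr: 0.06 × 0.5 = 0.03
  2–5 yr: 0.24 × 12 = 2.88
  6–17 yr: 0.2 × 8 = 1.6
  18+ yr: 0.5 × 11 = 5.5
Post-stratified estimate = 10.01 → 10.0.

10.0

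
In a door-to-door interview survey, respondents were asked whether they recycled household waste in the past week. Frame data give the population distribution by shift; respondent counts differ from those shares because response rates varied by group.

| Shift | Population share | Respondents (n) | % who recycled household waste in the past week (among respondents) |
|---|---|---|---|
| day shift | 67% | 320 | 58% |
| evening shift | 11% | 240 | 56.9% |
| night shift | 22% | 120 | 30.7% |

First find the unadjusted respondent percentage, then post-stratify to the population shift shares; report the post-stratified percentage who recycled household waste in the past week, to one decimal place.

51.9%

Naive respondent-only estimate (weights = respondent counts):
  (320/680)×58 + (240/680)×56.9 + (120/680)×30.7 = 52.7941%
Reweighting by population shift shares:
  0.67×58 + 0.11×56.9 + 0.22×30.7 = 51.873%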